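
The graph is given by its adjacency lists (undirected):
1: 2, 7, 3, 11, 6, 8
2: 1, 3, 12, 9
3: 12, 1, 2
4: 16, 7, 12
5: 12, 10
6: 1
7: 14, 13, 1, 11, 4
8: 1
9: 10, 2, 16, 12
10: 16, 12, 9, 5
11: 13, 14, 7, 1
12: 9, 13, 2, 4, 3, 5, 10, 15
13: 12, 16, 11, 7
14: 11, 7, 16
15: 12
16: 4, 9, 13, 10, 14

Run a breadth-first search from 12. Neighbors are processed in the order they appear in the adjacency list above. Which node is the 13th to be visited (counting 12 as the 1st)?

Visit 12; enqueue 9, 13, 2, 4, 3, 5, 10, 15 → queue [9, 13, 2, 4, 3, 5, 10, 15]
Visit 9; enqueue 16 → queue [13, 2, 4, 3, 5, 10, 15, 16]
Visit 13; enqueue 11, 7 → queue [2, 4, 3, 5, 10, 15, 16, 11, 7]
Visit 2; enqueue 1 → queue [4, 3, 5, 10, 15, 16, 11, 7, 1]
Visit 4 → queue [3, 5, 10, 15, 16, 11, 7, 1]
Visit 3 → queue [5, 10, 15, 16, 11, 7, 1]
Visit 5 → queue [10, 15, 16, 11, 7, 1]
Visit 10 → queue [15, 16, 11, 7, 1]
Visit 15 → queue [16, 11, 7, 1]
Visit 16; enqueue 14 → queue [11, 7, 1, 14]
Visit 11 → queue [7, 1, 14]
Visit 7 → queue [1, 14]
Visit 1; enqueue 6, 8 → queue [14, 6, 8]
Visit 14 → queue [6, 8]
Visit 6 → queue [8]
Visit 8 → queue []

Visit order: 12, 9, 13, 2, 4, 3, 5, 10, 15, 16, 11, 7, 1, 14, 6, 8

1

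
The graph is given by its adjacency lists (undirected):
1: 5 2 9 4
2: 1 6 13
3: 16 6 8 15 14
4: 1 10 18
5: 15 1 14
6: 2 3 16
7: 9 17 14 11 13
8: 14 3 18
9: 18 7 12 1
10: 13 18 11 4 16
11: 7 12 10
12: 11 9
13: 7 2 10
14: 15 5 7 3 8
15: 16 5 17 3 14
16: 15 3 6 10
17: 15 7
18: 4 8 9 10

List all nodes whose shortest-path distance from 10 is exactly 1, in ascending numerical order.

Level 0: 10
Level 1: 4, 11, 13, 16, 18
Level 2: 1, 2, 3, 6, 7, 8, 9, 12, 15
Level 3: 5, 14, 17

4, 11, 13, 16, 18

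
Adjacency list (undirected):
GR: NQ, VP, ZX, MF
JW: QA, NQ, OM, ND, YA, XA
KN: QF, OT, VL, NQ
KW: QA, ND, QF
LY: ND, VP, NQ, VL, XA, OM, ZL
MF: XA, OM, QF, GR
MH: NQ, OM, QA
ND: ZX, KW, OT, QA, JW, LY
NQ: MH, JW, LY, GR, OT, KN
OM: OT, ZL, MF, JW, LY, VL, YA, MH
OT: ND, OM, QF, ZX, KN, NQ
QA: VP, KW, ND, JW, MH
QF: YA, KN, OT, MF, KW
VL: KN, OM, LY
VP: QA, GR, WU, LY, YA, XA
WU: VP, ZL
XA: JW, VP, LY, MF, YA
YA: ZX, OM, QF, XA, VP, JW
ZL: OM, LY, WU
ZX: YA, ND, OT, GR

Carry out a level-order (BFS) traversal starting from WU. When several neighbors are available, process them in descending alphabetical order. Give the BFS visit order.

WU → ZL → VP → OM → LY → YA → XA → QA → GR → VL → OT → MH → MF → JW → NQ → ND → ZX → QF → KW → KN

Visit WU; enqueue ZL, VP → queue [ZL, VP]
Visit ZL; enqueue OM, LY → queue [VP, OM, LY]
Visit VP; enqueue YA, XA, QA, GR → queue [OM, LY, YA, XA, QA, GR]
Visit OM; enqueue VL, OT, MH, MF, JW → queue [LY, YA, XA, QA, GR, VL, OT, MH, MF, JW]
Visit LY; enqueue NQ, ND → queue [YA, XA, QA, GR, VL, OT, MH, MF, JW, NQ, ND]
Visit YA; enqueue ZX, QF → queue [XA, QA, GR, VL, OT, MH, MF, JW, NQ, ND, ZX, QF]
Visit XA → queue [QA, GR, VL, OT, MH, MF, JW, NQ, ND, ZX, QF]
Visit QA; enqueue KW → queue [GR, VL, OT, MH, MF, JW, NQ, ND, ZX, QF, KW]
Visit GR → queue [VL, OT, MH, MF, JW, NQ, ND, ZX, QF, KW]
Visit VL; enqueue KN → queue [OT, MH, MF, JW, NQ, ND, ZX, QF, KW, KN]
Visit OT → queue [MH, MF, JW, NQ, ND, ZX, QF, KW, KN]
Visit MH → queue [MF, JW, NQ, ND, ZX, QF, KW, KN]
Visit MF → queue [JW, NQ, ND, ZX, QF, KW, KN]
Visit JW → queue [NQ, ND, ZX, QF, KW, KN]
Visit NQ → queue [ND, ZX, QF, KW, KN]
Visit ND → queue [ZX, QF, KW, KN]
Visit ZX → queue [QF, KW, KN]
Visit QF → queue [KW, KN]
Visit KW → queue [KN]
Visit KN → queue []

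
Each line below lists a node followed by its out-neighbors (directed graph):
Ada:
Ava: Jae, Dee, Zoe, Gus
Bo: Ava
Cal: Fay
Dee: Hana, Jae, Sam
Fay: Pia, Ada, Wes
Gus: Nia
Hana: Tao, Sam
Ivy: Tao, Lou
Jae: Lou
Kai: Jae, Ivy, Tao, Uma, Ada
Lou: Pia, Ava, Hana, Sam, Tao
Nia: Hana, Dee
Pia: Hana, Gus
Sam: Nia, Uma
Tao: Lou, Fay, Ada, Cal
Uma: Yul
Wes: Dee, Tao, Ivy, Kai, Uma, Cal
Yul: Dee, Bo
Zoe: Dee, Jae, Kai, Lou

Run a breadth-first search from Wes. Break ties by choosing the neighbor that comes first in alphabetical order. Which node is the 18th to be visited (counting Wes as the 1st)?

Visit Wes; enqueue Cal, Dee, Ivy, Kai, Tao, Uma → queue [Cal, Dee, Ivy, Kai, Tao, Uma]
Visit Cal; enqueue Fay → queue [Dee, Ivy, Kai, Tao, Uma, Fay]
Visit Dee; enqueue Hana, Jae, Sam → queue [Ivy, Kai, Tao, Uma, Fay, Hana, Jae, Sam]
Visit Ivy; enqueue Lou → queue [Kai, Tao, Uma, Fay, Hana, Jae, Sam, Lou]
Visit Kai; enqueue Ada → queue [Tao, Uma, Fay, Hana, Jae, Sam, Lou, Ada]
Visit Tao → queue [Uma, Fay, Hana, Jae, Sam, Lou, Ada]
Visit Uma; enqueue Yul → queue [Fay, Hana, Jae, Sam, Lou, Ada, Yul]
Visit Fay; enqueue Pia → queue [Hana, Jae, Sam, Lou, Ada, Yul, Pia]
Visit Hana → queue [Jae, Sam, Lou, Ada, Yul, Pia]
Visit Jae → queue [Sam, Lou, Ada, Yul, Pia]
Visit Sam; enqueue Nia → queue [Lou, Ada, Yul, Pia, Nia]
Visit Lou; enqueue Ava → queue [Ada, Yul, Pia, Nia, Ava]
Visit Ada → queue [Yul, Pia, Nia, Ava]
Visit Yul; enqueue Bo → queue [Pia, Nia, Ava, Bo]
Visit Pia; enqueue Gus → queue [Nia, Ava, Bo, Gus]
Visit Nia → queue [Ava, Bo, Gus]
Visit Ava; enqueue Zoe → queue [Bo, Gus, Zoe]
Visit Bo → queue [Gus, Zoe]
Visit Gus → queue [Zoe]
Visit Zoe → queue []

Visit order: Wes, Cal, Dee, Ivy, Kai, Tao, Uma, Fay, Hana, Jae, Sam, Lou, Ada, Yul, Pia, Nia, Ava, Bo, Gus, Zoe

Bo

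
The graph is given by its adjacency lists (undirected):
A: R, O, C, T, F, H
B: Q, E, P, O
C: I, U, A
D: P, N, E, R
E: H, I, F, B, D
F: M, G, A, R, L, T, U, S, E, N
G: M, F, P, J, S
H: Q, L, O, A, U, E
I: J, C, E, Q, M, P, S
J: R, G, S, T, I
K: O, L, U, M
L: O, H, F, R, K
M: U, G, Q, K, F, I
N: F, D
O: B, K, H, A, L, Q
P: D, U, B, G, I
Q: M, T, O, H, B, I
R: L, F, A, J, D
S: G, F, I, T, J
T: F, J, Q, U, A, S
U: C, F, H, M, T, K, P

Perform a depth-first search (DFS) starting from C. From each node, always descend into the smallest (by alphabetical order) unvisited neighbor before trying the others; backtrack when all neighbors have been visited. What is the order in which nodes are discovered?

C → A → F → E → B → O → H → L → K → M → G → J → I → P → D → N → R → U → T → Q → S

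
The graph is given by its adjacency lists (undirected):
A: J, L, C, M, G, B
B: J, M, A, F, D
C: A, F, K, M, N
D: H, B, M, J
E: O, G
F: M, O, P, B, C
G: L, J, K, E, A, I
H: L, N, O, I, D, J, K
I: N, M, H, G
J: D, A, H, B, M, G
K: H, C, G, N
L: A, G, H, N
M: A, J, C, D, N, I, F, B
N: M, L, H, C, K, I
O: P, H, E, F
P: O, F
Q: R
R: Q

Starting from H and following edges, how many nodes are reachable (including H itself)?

16

BFS from H visits: H, O, N, L, K, J, I, D, P, F, E, M, C, G, A, B
Reachable nodes: 16 of 18 total.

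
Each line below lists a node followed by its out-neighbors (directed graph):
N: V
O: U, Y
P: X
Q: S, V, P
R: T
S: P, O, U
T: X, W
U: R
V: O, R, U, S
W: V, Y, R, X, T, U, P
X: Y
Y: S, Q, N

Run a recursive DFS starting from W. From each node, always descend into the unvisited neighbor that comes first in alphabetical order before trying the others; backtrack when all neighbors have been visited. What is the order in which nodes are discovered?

W -> P -> X -> Y -> N -> V -> O -> U -> R -> T -> S -> Q

Visit W
W → P
P → X
X → Y
Y → N
N → V
V → O
O → U
U → R
R → T
V → S
Y → Q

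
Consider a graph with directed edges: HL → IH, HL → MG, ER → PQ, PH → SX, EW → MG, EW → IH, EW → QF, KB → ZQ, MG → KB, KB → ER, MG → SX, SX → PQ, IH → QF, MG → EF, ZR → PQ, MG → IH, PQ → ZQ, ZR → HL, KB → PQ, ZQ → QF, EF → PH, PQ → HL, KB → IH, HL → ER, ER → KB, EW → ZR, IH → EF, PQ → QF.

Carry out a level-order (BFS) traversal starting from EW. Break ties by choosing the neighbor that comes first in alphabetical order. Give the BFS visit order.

Visit EW; enqueue IH, MG, QF, ZR → queue [IH, MG, QF, ZR]
Visit IH; enqueue EF → queue [MG, QF, ZR, EF]
Visit MG; enqueue KB, SX → queue [QF, ZR, EF, KB, SX]
Visit QF → queue [ZR, EF, KB, SX]
Visit ZR; enqueue HL, PQ → queue [EF, KB, SX, HL, PQ]
Visit EF; enqueue PH → queue [KB, SX, HL, PQ, PH]
Visit KB; enqueue ER, ZQ → queue [SX, HL, PQ, PH, ER, ZQ]
Visit SX → queue [HL, PQ, PH, ER, ZQ]
Visit HL → queue [PQ, PH, ER, ZQ]
Visit PQ → queue [PH, ER, ZQ]
Visit PH → queue [ER, ZQ]
Visit ER → queue [ZQ]
Visit ZQ → queue []

EW IH MG QF ZR EF KB SX HL PQ PH ER ZQ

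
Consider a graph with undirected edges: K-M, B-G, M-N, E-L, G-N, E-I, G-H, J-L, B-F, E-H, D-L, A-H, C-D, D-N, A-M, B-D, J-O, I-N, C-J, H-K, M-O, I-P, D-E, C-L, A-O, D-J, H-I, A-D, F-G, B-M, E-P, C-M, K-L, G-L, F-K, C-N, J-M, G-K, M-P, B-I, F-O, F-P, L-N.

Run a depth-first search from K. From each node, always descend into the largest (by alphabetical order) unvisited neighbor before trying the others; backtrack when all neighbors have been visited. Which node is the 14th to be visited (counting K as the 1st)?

C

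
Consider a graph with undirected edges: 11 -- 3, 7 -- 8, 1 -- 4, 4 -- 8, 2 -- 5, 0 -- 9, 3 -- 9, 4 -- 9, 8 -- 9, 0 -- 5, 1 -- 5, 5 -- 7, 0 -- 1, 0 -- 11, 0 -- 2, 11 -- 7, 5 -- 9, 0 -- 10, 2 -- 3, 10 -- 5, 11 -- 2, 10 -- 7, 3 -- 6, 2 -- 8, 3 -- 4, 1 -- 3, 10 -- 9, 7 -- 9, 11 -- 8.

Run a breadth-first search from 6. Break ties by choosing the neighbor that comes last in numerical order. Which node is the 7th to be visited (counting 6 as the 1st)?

Visit 6; enqueue 3 → queue [3]
Visit 3; enqueue 11, 9, 4, 2, 1 → queue [11, 9, 4, 2, 1]
Visit 11; enqueue 8, 7, 0 → queue [9, 4, 2, 1, 8, 7, 0]
Visit 9; enqueue 10, 5 → queue [4, 2, 1, 8, 7, 0, 10, 5]
Visit 4 → queue [2, 1, 8, 7, 0, 10, 5]
Visit 2 → queue [1, 8, 7, 0, 10, 5]
Visit 1 → queue [8, 7, 0, 10, 5]
Visit 8 → queue [7, 0, 10, 5]
Visit 7 → queue [0, 10, 5]
Visit 0 → queue [10, 5]
Visit 10 → queue [5]
Visit 5 → queue []

Visit order: 6, 3, 11, 9, 4, 2, 1, 8, 7, 0, 10, 5

1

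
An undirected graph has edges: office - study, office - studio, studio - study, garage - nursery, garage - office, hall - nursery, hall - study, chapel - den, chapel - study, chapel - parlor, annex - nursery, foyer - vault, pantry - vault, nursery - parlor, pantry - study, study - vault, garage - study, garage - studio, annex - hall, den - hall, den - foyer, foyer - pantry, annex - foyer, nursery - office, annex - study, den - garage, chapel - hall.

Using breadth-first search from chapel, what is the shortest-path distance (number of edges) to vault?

2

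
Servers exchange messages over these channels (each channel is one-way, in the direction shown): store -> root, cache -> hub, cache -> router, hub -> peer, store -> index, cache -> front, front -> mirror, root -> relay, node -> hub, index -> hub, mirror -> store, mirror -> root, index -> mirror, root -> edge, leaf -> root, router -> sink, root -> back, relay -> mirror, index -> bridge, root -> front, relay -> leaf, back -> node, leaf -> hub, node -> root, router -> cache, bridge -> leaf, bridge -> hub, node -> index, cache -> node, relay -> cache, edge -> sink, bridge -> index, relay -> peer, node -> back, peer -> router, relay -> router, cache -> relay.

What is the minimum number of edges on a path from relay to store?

2

Level 0: relay
Level 1: cache, leaf, mirror, peer, router
Level 2: front, hub, node, root, sink, store
Level 3: back, edge, index
Level 4: bridge
store first appears at level 2.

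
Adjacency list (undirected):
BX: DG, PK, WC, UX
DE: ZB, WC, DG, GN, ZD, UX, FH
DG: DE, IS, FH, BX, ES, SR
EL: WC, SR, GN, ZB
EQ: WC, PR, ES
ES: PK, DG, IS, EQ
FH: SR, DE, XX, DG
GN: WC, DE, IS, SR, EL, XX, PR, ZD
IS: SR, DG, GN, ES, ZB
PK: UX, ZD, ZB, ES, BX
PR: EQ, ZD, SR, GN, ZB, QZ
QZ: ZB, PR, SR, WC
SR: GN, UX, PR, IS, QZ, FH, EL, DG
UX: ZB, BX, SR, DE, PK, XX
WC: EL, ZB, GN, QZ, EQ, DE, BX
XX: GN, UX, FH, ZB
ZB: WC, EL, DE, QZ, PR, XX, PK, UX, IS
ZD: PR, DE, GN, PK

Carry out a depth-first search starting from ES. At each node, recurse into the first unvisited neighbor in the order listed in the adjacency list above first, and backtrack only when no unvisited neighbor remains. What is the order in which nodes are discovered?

ES, PK, UX, ZB, WC, EL, SR, GN, DE, DG, IS, FH, XX, BX, ZD, PR, EQ, QZ

Visit ES
ES → PK
PK → UX
UX → ZB
ZB → WC
WC → EL
EL → SR
SR → GN
GN → DE
DE → DG
DG → IS
DG → FH
FH → XX
DG → BX
DE → ZD
ZD → PR
PR → EQ
PR → QZ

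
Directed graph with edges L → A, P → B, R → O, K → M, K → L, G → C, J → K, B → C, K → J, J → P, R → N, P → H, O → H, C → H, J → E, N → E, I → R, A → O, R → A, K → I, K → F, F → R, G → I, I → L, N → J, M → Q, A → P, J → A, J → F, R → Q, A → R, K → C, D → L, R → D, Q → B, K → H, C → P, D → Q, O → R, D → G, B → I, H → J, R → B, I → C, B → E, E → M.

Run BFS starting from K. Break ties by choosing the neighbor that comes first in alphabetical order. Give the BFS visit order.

Visit K; enqueue C, F, H, I, J, L, M → queue [C, F, H, I, J, L, M]
Visit C; enqueue P → queue [F, H, I, J, L, M, P]
Visit F; enqueue R → queue [H, I, J, L, M, P, R]
Visit H → queue [I, J, L, M, P, R]
Visit I → queue [J, L, M, P, R]
Visit J; enqueue A, E → queue [L, M, P, R, A, E]
Visit L → queue [M, P, R, A, E]
Visit M; enqueue Q → queue [P, R, A, E, Q]
Visit P; enqueue B → queue [R, A, E, Q, B]
Visit R; enqueue D, N, O → queue [A, E, Q, B, D, N, O]
Visit A → queue [E, Q, B, D, N, O]
Visit E → queue [Q, B, D, N, O]
Visit Q → queue [B, D, N, O]
Visit B → queue [D, N, O]
Visit D; enqueue G → queue [N, O, G]
Visit N → queue [O, G]
Visit O → queue [G]
Visit G → queue []

K -> C -> F -> H -> I -> J -> L -> M -> P -> R -> A -> E -> Q -> B -> D -> N -> O -> G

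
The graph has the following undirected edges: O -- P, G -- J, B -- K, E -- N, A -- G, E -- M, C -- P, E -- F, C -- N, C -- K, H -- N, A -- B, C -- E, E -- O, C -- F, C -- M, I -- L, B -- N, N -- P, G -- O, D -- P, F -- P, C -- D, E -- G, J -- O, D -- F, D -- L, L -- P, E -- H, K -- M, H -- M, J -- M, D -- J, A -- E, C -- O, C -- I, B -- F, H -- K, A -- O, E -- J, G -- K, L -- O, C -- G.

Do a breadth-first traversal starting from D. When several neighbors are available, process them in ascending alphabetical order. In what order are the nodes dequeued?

Visit D; enqueue C, F, J, L, P → queue [C, F, J, L, P]
Visit C; enqueue E, G, I, K, M, N, O → queue [F, J, L, P, E, G, I, K, M, N, O]
Visit F; enqueue B → queue [J, L, P, E, G, I, K, M, N, O, B]
Visit J → queue [L, P, E, G, I, K, M, N, O, B]
Visit L → queue [P, E, G, I, K, M, N, O, B]
Visit P → queue [E, G, I, K, M, N, O, B]
Visit E; enqueue A, H → queue [G, I, K, M, N, O, B, A, H]
Visit G → queue [I, K, M, N, O, B, A, H]
Visit I → queue [K, M, N, O, B, A, H]
Visit K → queue [M, N, O, B, A, H]
Visit M → queue [N, O, B, A, H]
Visit N → queue [O, B, A, H]
Visit O → queue [B, A, H]
Visit B → queue [A, H]
Visit A → queue [H]
Visit H → queue []

D -> C -> F -> J -> L -> P -> E -> G -> I -> K -> M -> N -> O -> B -> A -> H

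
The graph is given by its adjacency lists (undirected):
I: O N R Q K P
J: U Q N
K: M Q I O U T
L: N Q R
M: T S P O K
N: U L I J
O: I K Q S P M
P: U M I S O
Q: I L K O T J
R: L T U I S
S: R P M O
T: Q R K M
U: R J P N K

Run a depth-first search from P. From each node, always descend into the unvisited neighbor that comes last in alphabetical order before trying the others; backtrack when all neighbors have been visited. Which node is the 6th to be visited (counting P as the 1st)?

Visit P
P → U
U → R
R → T
T → Q
Q → O
O → S
S → M
M → K
K → I
I → N
N → L
N → J

Visit order: P, U, R, T, Q, O, S, M, K, I, N, L, J

O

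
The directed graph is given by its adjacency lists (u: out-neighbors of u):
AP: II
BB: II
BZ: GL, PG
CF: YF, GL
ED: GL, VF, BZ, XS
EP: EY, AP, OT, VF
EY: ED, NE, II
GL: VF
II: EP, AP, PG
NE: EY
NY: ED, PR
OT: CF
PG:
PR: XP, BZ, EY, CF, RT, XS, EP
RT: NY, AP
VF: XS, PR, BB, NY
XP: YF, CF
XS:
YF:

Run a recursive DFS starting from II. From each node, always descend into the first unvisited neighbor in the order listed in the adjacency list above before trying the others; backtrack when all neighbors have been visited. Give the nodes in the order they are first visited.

Visit II
II → EP
EP → EY
EY → ED
ED → GL
GL → VF
VF → XS
VF → PR
PR → XP
XP → YF
XP → CF
PR → BZ
BZ → PG
PR → RT
RT → NY
RT → AP
VF → BB
EY → NE
EP → OT

II → EP → EY → ED → GL → VF → XS → PR → XP → YF → CF → BZ → PG → RT → NY → AP → BB → NE → OT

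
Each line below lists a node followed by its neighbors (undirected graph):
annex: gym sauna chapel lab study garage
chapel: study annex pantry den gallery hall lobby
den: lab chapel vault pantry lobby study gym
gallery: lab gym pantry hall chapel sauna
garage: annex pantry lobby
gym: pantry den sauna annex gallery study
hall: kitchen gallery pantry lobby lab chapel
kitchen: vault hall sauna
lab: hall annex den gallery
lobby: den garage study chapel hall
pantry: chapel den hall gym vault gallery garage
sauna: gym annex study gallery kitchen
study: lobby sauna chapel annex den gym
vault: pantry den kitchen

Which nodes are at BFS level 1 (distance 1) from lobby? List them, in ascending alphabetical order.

chapel, den, garage, hall, study

Level 0: lobby
Level 1: chapel, den, garage, hall, study
Level 2: annex, gallery, gym, kitchen, lab, pantry, sauna, vault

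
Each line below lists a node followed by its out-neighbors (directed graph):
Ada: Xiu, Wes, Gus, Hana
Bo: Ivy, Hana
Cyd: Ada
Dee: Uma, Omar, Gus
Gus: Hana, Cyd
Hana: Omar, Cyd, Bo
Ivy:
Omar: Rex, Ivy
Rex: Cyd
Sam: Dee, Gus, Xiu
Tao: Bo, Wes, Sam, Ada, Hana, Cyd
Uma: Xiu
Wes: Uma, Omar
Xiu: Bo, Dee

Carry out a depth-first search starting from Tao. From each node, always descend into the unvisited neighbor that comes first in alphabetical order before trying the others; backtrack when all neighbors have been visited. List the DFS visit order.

Tao, Ada, Gus, Cyd, Hana, Bo, Ivy, Omar, Rex, Wes, Uma, Xiu, Dee, Sam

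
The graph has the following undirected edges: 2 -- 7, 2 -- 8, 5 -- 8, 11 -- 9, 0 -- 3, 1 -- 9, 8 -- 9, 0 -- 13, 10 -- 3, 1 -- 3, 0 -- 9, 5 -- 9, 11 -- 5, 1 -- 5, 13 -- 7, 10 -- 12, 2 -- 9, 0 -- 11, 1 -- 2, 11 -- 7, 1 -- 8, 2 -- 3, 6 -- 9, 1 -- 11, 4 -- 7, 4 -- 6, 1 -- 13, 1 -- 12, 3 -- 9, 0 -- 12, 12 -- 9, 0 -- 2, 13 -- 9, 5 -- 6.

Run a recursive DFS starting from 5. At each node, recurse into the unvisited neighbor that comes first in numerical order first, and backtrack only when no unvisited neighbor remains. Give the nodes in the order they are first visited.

Visit 5
5 → 1
1 → 2
2 → 0
0 → 3
3 → 9
9 → 6
6 → 4
4 → 7
7 → 11
7 → 13
9 → 8
9 → 12
12 → 10

5, 1, 2, 0, 3, 9, 6, 4, 7, 11, 13, 8, 12, 10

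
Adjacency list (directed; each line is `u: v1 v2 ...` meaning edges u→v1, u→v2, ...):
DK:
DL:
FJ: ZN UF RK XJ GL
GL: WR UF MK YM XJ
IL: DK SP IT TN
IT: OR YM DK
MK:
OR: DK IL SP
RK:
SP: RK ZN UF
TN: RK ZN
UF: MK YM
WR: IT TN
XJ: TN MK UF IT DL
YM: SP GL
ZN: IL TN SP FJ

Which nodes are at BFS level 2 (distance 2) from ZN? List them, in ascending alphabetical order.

Level 0: ZN
Level 1: FJ, IL, SP, TN
Level 2: DK, GL, IT, RK, UF, XJ
Level 3: DL, MK, OR, WR, YM

DK, GL, IT, RK, UF, XJ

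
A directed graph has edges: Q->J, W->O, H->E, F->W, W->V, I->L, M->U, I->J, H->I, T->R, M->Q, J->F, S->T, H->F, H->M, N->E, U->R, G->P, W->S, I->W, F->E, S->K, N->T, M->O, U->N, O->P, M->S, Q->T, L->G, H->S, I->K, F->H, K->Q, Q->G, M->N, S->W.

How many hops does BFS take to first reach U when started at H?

2

Level 0: H
Level 1: E, F, I, M, S
Level 2: J, K, L, N, O, Q, T, U, W
Level 3: G, P, R, V
U first appears at level 2.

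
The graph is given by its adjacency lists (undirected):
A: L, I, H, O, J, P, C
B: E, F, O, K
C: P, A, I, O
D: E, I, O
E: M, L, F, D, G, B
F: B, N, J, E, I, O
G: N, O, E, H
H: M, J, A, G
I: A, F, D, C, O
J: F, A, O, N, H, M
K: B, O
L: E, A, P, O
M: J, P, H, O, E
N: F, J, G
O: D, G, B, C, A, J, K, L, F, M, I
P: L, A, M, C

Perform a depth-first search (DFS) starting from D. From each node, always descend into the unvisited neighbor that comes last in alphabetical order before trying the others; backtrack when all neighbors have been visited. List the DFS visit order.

Visit D
D → O
O → M
M → P
P → L
L → E
E → G
G → N
N → J
J → H
H → A
A → I
I → F
F → B
B → K
I → C

D, O, M, P, L, E, G, N, J, H, A, I, F, B, K, C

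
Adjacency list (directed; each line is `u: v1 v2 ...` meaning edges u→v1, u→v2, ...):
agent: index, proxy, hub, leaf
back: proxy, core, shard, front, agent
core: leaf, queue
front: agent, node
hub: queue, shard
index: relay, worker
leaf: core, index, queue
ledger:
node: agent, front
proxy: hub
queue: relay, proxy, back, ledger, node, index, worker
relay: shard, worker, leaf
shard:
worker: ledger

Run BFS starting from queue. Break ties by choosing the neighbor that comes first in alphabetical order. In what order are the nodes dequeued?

Visit queue; enqueue back, index, ledger, node, proxy, relay, worker → queue [back, index, ledger, node, proxy, relay, worker]
Visit back; enqueue agent, core, front, shard → queue [index, ledger, node, proxy, relay, worker, agent, core, front, shard]
Visit index → queue [ledger, node, proxy, relay, worker, agent, core, front, shard]
Visit ledger → queue [node, proxy, relay, worker, agent, core, front, shard]
Visit node → queue [proxy, relay, worker, agent, core, front, shard]
Visit proxy; enqueue hub → queue [relay, worker, agent, core, front, shard, hub]
Visit relay; enqueue leaf → queue [worker, agent, core, front, shard, hub, leaf]
Visit worker → queue [agent, core, front, shard, hub, leaf]
Visit agent → queue [core, front, shard, hub, leaf]
Visit core → queue [front, shard, hub, leaf]
Visit front → queue [shard, hub, leaf]
Visit shard → queue [hub, leaf]
Visit hub → queue [leaf]
Visit leaf → queue []

queue back index ledger node proxy relay worker agent core front shard hub leaf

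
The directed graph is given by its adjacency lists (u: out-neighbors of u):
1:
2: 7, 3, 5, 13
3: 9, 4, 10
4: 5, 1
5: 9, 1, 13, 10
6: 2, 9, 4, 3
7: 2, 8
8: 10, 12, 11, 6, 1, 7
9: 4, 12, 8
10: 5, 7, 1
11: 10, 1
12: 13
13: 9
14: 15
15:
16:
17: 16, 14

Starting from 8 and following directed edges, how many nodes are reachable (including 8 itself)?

BFS from 8 visits: 8, 10, 12, 11, 6, 1, 7, 5, 13, 2, 9, 4, 3
Reachable nodes: 13 of 17 total.

13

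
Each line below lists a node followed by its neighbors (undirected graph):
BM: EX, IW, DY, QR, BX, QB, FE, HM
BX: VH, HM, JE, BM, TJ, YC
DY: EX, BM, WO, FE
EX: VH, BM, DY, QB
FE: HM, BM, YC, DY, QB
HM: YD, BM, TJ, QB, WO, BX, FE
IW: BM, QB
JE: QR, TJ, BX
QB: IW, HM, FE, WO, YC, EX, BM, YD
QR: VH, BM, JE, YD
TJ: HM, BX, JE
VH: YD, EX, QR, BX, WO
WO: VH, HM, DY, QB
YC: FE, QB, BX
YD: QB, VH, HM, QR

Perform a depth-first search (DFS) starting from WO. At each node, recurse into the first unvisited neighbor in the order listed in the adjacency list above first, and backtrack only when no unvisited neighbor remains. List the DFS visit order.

Visit WO
WO → VH
VH → YD
YD → QB
QB → IW
IW → BM
BM → EX
EX → DY
DY → FE
FE → HM
HM → TJ
TJ → BX
BX → JE
JE → QR
BX → YC

WO, VH, YD, QB, IW, BM, EX, DY, FE, HM, TJ, BX, JE, QR, YC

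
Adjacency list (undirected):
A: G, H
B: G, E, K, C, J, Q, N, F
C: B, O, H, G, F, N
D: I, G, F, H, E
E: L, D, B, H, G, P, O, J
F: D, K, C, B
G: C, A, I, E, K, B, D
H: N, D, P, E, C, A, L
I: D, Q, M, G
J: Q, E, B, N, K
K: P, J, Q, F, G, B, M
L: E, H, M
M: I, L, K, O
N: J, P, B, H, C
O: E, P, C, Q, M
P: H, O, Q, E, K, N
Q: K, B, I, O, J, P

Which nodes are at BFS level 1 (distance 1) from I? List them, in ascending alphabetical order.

D, G, M, Q

Level 0: I
Level 1: D, G, M, Q
Level 2: A, B, C, E, F, H, J, K, L, O, P
Level 3: N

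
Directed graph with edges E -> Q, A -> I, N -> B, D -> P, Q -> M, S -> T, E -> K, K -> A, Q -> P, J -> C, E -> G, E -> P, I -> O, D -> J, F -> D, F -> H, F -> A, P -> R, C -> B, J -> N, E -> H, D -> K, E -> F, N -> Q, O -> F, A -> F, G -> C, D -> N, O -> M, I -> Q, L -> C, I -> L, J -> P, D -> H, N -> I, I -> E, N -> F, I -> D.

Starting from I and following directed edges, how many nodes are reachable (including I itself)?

18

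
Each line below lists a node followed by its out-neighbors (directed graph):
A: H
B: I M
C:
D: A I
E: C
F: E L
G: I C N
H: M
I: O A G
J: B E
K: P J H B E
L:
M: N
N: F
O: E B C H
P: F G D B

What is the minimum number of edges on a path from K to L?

3

Level 0: K
Level 1: B, E, H, J, P
Level 2: C, D, F, G, I, M
Level 3: A, L, N, O
L first appears at level 3.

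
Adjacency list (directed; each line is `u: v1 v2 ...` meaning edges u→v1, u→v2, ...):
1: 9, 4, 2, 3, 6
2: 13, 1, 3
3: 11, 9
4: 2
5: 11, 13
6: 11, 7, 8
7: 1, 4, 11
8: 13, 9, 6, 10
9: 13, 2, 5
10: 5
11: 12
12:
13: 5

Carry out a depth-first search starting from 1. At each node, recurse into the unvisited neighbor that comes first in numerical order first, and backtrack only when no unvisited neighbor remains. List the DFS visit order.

1 2 3 9 5 11 12 13 4 6 7 8 10

Visit 1
1 → 2
2 → 3
3 → 9
9 → 5
5 → 11
11 → 12
5 → 13
1 → 4
1 → 6
6 → 7
6 → 8
8 → 10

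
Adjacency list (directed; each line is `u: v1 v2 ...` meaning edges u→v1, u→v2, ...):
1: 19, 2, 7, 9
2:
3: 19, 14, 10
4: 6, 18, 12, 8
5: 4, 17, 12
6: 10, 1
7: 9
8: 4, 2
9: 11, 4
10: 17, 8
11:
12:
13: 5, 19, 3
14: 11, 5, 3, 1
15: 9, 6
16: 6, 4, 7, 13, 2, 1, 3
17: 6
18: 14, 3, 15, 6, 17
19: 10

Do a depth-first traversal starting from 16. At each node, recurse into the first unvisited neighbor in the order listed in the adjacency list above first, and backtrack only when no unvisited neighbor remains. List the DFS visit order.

16, 6, 10, 17, 8, 4, 18, 14, 11, 5, 12, 3, 19, 1, 2, 7, 9, 15, 13

Visit 16
16 → 6
6 → 10
10 → 17
10 → 8
8 → 4
4 → 18
18 → 14
14 → 11
14 → 5
5 → 12
14 → 3
3 → 19
14 → 1
1 → 2
1 → 7
7 → 9
18 → 15
16 → 13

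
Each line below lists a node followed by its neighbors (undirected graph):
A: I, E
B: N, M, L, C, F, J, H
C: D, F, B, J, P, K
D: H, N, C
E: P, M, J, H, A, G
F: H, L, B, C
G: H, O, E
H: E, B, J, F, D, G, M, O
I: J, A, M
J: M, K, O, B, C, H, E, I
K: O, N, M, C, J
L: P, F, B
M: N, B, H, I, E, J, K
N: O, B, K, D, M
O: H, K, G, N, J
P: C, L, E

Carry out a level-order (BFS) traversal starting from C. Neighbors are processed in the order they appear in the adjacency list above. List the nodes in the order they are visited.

Visit C; enqueue D, F, B, J, P, K → queue [D, F, B, J, P, K]
Visit D; enqueue H, N → queue [F, B, J, P, K, H, N]
Visit F; enqueue L → queue [B, J, P, K, H, N, L]
Visit B; enqueue M → queue [J, P, K, H, N, L, M]
Visit J; enqueue O, E, I → queue [P, K, H, N, L, M, O, E, I]
Visit P → queue [K, H, N, L, M, O, E, I]
Visit K → queue [H, N, L, M, O, E, I]
Visit H; enqueue G → queue [N, L, M, O, E, I, G]
Visit N → queue [L, M, O, E, I, G]
Visit L → queue [M, O, E, I, G]
Visit M → queue [O, E, I, G]
Visit O → queue [E, I, G]
Visit E; enqueue A → queue [I, G, A]
Visit I → queue [G, A]
Visit G → queue [A]
Visit A → queue []

C, D, F, B, J, P, K, H, N, L, M, O, E, I, G, A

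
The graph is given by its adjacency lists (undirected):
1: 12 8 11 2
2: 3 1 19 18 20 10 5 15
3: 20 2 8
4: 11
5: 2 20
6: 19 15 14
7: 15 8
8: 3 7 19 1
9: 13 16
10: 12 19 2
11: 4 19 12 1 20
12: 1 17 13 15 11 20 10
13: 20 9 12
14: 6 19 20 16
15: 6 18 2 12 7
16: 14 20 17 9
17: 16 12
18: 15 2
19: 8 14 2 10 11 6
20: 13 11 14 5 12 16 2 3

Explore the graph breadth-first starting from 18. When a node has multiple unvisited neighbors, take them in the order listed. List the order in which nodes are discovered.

18 15 2 6 12 7 3 1 19 20 10 5 14 17 13 11 8 16 9 4

Visit 18; enqueue 15, 2 → queue [15, 2]
Visit 15; enqueue 6, 12, 7 → queue [2, 6, 12, 7]
Visit 2; enqueue 3, 1, 19, 20, 10, 5 → queue [6, 12, 7, 3, 1, 19, 20, 10, 5]
Visit 6; enqueue 14 → queue [12, 7, 3, 1, 19, 20, 10, 5, 14]
Visit 12; enqueue 17, 13, 11 → queue [7, 3, 1, 19, 20, 10, 5, 14, 17, 13, 11]
Visit 7; enqueue 8 → queue [3, 1, 19, 20, 10, 5, 14, 17, 13, 11, 8]
Visit 3 → queue [1, 19, 20, 10, 5, 14, 17, 13, 11, 8]
Visit 1 → queue [19, 20, 10, 5, 14, 17, 13, 11, 8]
Visit 19 → queue [20, 10, 5, 14, 17, 13, 11, 8]
Visit 20; enqueue 16 → queue [10, 5, 14, 17, 13, 11, 8, 16]
Visit 10 → queue [5, 14, 17, 13, 11, 8, 16]
Visit 5 → queue [14, 17, 13, 11, 8, 16]
Visit 14 → queue [17, 13, 11, 8, 16]
Visit 17 → queue [13, 11, 8, 16]
Visit 13; enqueue 9 → queue [11, 8, 16, 9]
Visit 11; enqueue 4 → queue [8, 16, 9, 4]
Visit 8 → queue [16, 9, 4]
Visit 16 → queue [9, 4]
Visit 9 → queue [4]
Visit 4 → queue []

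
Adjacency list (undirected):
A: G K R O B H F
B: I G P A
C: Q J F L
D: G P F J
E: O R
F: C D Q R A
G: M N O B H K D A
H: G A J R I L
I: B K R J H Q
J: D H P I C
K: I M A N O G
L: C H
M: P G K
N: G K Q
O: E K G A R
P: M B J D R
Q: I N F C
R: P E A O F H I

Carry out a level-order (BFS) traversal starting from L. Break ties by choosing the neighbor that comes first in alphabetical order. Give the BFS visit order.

L → C → H → F → J → Q → A → G → I → R → D → P → N → B → K → O → M → E

Visit L; enqueue C, H → queue [C, H]
Visit C; enqueue F, J, Q → queue [H, F, J, Q]
Visit H; enqueue A, G, I, R → queue [F, J, Q, A, G, I, R]
Visit F; enqueue D → queue [J, Q, A, G, I, R, D]
Visit J; enqueue P → queue [Q, A, G, I, R, D, P]
Visit Q; enqueue N → queue [A, G, I, R, D, P, N]
Visit A; enqueue B, K, O → queue [G, I, R, D, P, N, B, K, O]
Visit G; enqueue M → queue [I, R, D, P, N, B, K, O, M]
Visit I → queue [R, D, P, N, B, K, O, M]
Visit R; enqueue E → queue [D, P, N, B, K, O, M, E]
Visit D → queue [P, N, B, K, O, M, E]
Visit P → queue [N, B, K, O, M, E]
Visit N → queue [B, K, O, M, E]
Visit B → queue [K, O, M, E]
Visit K → queue [O, M, E]
Visit O → queue [M, E]
Visit M → queue [E]
Visit E → queue []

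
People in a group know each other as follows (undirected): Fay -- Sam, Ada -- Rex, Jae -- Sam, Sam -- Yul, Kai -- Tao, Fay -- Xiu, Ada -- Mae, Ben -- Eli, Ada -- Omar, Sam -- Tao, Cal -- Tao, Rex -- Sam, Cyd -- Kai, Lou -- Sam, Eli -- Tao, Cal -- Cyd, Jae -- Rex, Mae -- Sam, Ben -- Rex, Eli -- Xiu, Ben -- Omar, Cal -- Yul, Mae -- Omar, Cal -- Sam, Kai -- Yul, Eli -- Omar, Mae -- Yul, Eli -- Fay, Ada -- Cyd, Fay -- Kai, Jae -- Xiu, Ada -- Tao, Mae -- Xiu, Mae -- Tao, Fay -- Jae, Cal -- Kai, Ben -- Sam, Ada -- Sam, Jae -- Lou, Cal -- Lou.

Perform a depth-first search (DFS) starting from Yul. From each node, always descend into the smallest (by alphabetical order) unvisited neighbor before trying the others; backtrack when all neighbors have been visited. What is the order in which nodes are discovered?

Visit Yul
Yul → Cal
Cal → Cyd
Cyd → Ada
Ada → Mae
Mae → Omar
Omar → Ben
Ben → Eli
Eli → Fay
Fay → Jae
Jae → Lou
Lou → Sam
Sam → Rex
Sam → Tao
Tao → Kai
Jae → Xiu

Yul, Cal, Cyd, Ada, Mae, Omar, Ben, Eli, Fay, Jae, Lou, Sam, Rex, Tao, Kai, Xiu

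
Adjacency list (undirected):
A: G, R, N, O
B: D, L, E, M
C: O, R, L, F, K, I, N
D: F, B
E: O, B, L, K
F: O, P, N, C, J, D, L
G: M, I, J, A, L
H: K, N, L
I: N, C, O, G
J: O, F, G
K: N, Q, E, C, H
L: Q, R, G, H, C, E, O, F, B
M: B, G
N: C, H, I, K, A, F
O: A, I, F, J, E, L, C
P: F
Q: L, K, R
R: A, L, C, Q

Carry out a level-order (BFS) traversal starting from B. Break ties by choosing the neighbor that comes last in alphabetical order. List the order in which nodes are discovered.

B, M, L, E, D, G, R, Q, O, H, F, C, K, J, I, A, N, P

Visit B; enqueue M, L, E, D → queue [M, L, E, D]
Visit M; enqueue G → queue [L, E, D, G]
Visit L; enqueue R, Q, O, H, F, C → queue [E, D, G, R, Q, O, H, F, C]
Visit E; enqueue K → queue [D, G, R, Q, O, H, F, C, K]
Visit D → queue [G, R, Q, O, H, F, C, K]
Visit G; enqueue J, I, A → queue [R, Q, O, H, F, C, K, J, I, A]
Visit R → queue [Q, O, H, F, C, K, J, I, A]
Visit Q → queue [O, H, F, C, K, J, I, A]
Visit O → queue [H, F, C, K, J, I, A]
Visit H; enqueue N → queue [F, C, K, J, I, A, N]
Visit F; enqueue P → queue [C, K, J, I, A, N, P]
Visit C → queue [K, J, I, A, N, P]
Visit K → queue [J, I, A, N, P]
Visit J → queue [I, A, N, P]
Visit I → queue [A, N, P]
Visit A → queue [N, P]
Visit N → queue [P]
Visit P → queue []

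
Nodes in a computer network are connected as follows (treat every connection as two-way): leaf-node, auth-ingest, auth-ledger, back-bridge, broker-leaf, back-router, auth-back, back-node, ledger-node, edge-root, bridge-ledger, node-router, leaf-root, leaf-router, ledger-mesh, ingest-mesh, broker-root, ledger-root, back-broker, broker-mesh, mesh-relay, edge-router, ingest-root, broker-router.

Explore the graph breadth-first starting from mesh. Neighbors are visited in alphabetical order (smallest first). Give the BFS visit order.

Visit mesh; enqueue broker, ingest, ledger, relay → queue [broker, ingest, ledger, relay]
Visit broker; enqueue back, leaf, root, router → queue [ingest, ledger, relay, back, leaf, root, router]
Visit ingest; enqueue auth → queue [ledger, relay, back, leaf, root, router, auth]
Visit ledger; enqueue bridge, node → queue [relay, back, leaf, root, router, auth, bridge, node]
Visit relay → queue [back, leaf, root, router, auth, bridge, node]
Visit back → queue [leaf, root, router, auth, bridge, node]
Visit leaf → queue [root, router, auth, bridge, node]
Visit root; enqueue edge → queue [router, auth, bridge, node, edge]
Visit router → queue [auth, bridge, node, edge]
Visit auth → queue [bridge, node, edge]
Visit bridge → queue [node, edge]
Visit node → queue [edge]
Visit edge → queue []

mesh -> broker -> ingest -> ledger -> relay -> back -> leaf -> root -> router -> auth -> bridge -> node -> edge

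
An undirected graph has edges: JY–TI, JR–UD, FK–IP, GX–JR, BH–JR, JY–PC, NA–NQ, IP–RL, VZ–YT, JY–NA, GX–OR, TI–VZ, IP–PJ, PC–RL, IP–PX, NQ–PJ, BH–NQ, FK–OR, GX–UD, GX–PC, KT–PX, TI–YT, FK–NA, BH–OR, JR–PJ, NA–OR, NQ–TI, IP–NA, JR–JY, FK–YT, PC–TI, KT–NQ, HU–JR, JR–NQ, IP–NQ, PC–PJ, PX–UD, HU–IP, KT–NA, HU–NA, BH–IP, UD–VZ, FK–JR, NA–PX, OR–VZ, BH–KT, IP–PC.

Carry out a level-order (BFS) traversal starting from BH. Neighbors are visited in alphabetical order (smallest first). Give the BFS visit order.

BH -> IP -> JR -> KT -> NQ -> OR -> FK -> HU -> NA -> PC -> PJ -> PX -> RL -> GX -> JY -> UD -> TI -> VZ -> YT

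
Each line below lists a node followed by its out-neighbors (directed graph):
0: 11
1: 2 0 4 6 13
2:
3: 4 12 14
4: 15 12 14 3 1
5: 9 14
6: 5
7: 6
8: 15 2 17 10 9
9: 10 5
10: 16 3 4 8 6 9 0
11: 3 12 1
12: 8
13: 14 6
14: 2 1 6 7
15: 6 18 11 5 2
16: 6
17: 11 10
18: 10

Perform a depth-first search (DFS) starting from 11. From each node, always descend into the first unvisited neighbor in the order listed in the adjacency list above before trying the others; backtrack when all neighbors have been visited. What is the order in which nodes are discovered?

Visit 11
11 → 3
3 → 4
4 → 15
15 → 6
6 → 5
5 → 9
9 → 10
10 → 16
10 → 8
8 → 2
8 → 17
10 → 0
5 → 14
14 → 1
1 → 13
14 → 7
15 → 18
4 → 12

11, 3, 4, 15, 6, 5, 9, 10, 16, 8, 2, 17, 0, 14, 1, 13, 7, 18, 12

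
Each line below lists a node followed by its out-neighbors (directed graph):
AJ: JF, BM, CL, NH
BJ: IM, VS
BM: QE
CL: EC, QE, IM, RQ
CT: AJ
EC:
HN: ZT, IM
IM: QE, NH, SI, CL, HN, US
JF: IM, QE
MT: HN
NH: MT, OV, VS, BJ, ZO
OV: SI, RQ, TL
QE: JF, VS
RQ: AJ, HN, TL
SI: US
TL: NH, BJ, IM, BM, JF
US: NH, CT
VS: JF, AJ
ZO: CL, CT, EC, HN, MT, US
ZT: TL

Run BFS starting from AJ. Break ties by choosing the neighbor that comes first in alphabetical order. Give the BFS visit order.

Visit AJ; enqueue BM, CL, JF, NH → queue [BM, CL, JF, NH]
Visit BM; enqueue QE → queue [CL, JF, NH, QE]
Visit CL; enqueue EC, IM, RQ → queue [JF, NH, QE, EC, IM, RQ]
Visit JF → queue [NH, QE, EC, IM, RQ]
Visit NH; enqueue BJ, MT, OV, VS, ZO → queue [QE, EC, IM, RQ, BJ, MT, OV, VS, ZO]
Visit QE → queue [EC, IM, RQ, BJ, MT, OV, VS, ZO]
Visit EC → queue [IM, RQ, BJ, MT, OV, VS, ZO]
Visit IM; enqueue HN, SI, US → queue [RQ, BJ, MT, OV, VS, ZO, HN, SI, US]
Visit RQ; enqueue TL → queue [BJ, MT, OV, VS, ZO, HN, SI, US, TL]
Visit BJ → queue [MT, OV, VS, ZO, HN, SI, US, TL]
Visit MT → queue [OV, VS, ZO, HN, SI, US, TL]
Visit OV → queue [VS, ZO, HN, SI, US, TL]
Visit VS → queue [ZO, HN, SI, US, TL]
Visit ZO; enqueue CT → queue [HN, SI, US, TL, CT]
Visit HN; enqueue ZT → queue [SI, US, TL, CT, ZT]
Visit SI → queue [US, TL, CT, ZT]
Visit US → queue [TL, CT, ZT]
Visit TL → queue [CT, ZT]
Visit CT → queue [ZT]
Visit ZT → queue []

AJ, BM, CL, JF, NH, QE, EC, IM, RQ, BJ, MT, OV, VS, ZO, HN, SI, US, TL, CT, ZT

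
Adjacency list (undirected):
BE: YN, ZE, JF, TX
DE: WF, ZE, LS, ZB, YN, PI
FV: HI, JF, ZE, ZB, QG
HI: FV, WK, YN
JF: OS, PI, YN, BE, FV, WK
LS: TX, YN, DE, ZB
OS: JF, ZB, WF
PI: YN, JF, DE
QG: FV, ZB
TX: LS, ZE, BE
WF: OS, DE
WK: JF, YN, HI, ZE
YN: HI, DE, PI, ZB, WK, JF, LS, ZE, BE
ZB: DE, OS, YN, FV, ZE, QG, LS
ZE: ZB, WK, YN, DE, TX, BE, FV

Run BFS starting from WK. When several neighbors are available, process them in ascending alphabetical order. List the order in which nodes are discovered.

WK, HI, JF, YN, ZE, FV, BE, OS, PI, DE, LS, ZB, TX, QG, WF

Visit WK; enqueue HI, JF, YN, ZE → queue [HI, JF, YN, ZE]
Visit HI; enqueue FV → queue [JF, YN, ZE, FV]
Visit JF; enqueue BE, OS, PI → queue [YN, ZE, FV, BE, OS, PI]
Visit YN; enqueue DE, LS, ZB → queue [ZE, FV, BE, OS, PI, DE, LS, ZB]
Visit ZE; enqueue TX → queue [FV, BE, OS, PI, DE, LS, ZB, TX]
Visit FV; enqueue QG → queue [BE, OS, PI, DE, LS, ZB, TX, QG]
Visit BE → queue [OS, PI, DE, LS, ZB, TX, QG]
Visit OS; enqueue WF → queue [PI, DE, LS, ZB, TX, QG, WF]
Visit PI → queue [DE, LS, ZB, TX, QG, WF]
Visit DE → queue [LS, ZB, TX, QG, WF]
Visit LS → queue [ZB, TX, QG, WF]
Visit ZB → queue [TX, QG, WF]
Visit TX → queue [QG, WF]
Visit QG → queue [WF]
Visit WF → queue []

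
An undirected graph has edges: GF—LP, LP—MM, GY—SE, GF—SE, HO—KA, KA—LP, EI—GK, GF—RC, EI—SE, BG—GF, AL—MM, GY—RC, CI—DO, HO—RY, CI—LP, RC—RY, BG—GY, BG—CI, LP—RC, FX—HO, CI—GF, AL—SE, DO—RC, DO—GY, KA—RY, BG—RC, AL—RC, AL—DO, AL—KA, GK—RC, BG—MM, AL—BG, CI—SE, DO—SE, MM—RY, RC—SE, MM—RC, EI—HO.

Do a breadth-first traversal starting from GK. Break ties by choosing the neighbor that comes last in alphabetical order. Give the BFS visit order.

Visit GK; enqueue RC, EI → queue [RC, EI]
Visit RC; enqueue SE, RY, MM, LP, GY, GF, DO, BG, AL → queue [EI, SE, RY, MM, LP, GY, GF, DO, BG, AL]
Visit EI; enqueue HO → queue [SE, RY, MM, LP, GY, GF, DO, BG, AL, HO]
Visit SE; enqueue CI → queue [RY, MM, LP, GY, GF, DO, BG, AL, HO, CI]
Visit RY; enqueue KA → queue [MM, LP, GY, GF, DO, BG, AL, HO, CI, KA]
Visit MM → queue [LP, GY, GF, DO, BG, AL, HO, CI, KA]
Visit LP → queue [GY, GF, DO, BG, AL, HO, CI, KA]
Visit GY → queue [GF, DO, BG, AL, HO, CI, KA]
Visit GF → queue [DO, BG, AL, HO, CI, KA]
Visit DO → queue [BG, AL, HO, CI, KA]
Visit BG → queue [AL, HO, CI, KA]
Visit AL → queue [HO, CI, KA]
Visit HO; enqueue FX → queue [CI, KA, FX]
Visit CI → queue [KA, FX]
Visit KA → queue [FX]
Visit FX → queue []

GK -> RC -> EI -> SE -> RY -> MM -> LP -> GY -> GF -> DO -> BG -> AL -> HO -> CI -> KA -> FX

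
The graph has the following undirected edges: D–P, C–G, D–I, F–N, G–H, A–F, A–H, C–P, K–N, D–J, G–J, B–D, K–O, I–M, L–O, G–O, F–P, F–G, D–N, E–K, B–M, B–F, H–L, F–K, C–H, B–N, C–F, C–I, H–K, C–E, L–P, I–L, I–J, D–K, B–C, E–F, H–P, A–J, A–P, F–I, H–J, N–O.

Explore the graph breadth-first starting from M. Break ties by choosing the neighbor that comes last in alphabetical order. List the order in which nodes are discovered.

M, I, B, L, J, F, D, C, N, P, O, H, G, A, K, E

Visit M; enqueue I, B → queue [I, B]
Visit I; enqueue L, J, F, D, C → queue [B, L, J, F, D, C]
Visit B; enqueue N → queue [L, J, F, D, C, N]
Visit L; enqueue P, O, H → queue [J, F, D, C, N, P, O, H]
Visit J; enqueue G, A → queue [F, D, C, N, P, O, H, G, A]
Visit F; enqueue K, E → queue [D, C, N, P, O, H, G, A, K, E]
Visit D → queue [C, N, P, O, H, G, A, K, E]
Visit C → queue [N, P, O, H, G, A, K, E]
Visit N → queue [P, O, H, G, A, K, E]
Visit P → queue [O, H, G, A, K, E]
Visit O → queue [H, G, A, K, E]
Visit H → queue [G, A, K, E]
Visit G → queue [A, K, E]
Visit A → queue [K, E]
Visit K → queue [E]
Visit E → queue []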